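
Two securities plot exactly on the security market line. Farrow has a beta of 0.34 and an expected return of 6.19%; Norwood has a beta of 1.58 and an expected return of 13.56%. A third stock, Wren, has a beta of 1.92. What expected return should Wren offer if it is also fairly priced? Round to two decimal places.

15.58%

MRP (SML slope) = (13.56% − 6.19%) / (1.58 − 0.34) = 7.37% / 1.24 = 5.9435%
R_f (intercept) = 6.19% − 0.34 × 5.9435% = 4.1692%
E(R_Wren) = R_f + β × MRP = 4.1692% + 1.92 × 5.9435% = 15.58%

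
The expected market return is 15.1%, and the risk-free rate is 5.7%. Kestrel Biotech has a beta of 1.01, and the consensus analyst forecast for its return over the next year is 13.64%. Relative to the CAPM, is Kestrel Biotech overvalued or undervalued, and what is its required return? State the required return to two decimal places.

Overvalued; required return 15.19%

MRP = 15.1% − 5.7% = 9.40%
Required return = R_f + β·MRP = 5.7% + 1.01 × 9.4% = 15.19%
Forecast 13.64% < required 15.19% → the stock plots below the SML → overvalued.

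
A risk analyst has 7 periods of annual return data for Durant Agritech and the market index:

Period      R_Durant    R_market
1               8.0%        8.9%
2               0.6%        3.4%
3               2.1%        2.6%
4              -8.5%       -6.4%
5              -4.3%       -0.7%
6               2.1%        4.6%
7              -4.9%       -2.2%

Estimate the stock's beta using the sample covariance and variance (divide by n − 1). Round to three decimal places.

1.090

Mean R_i = (8.0 + 0.6 + 2.1 − 8.5 − 4.3 + 2.1 − 4.9) / 7 = -0.7000%
Mean R_m = (8.9 + 3.4 + 2.6 − 6.4 − 0.7 + 4.6 − 2.2) / 7 = 1.4571%
Σ(R_i − R̄_i)(R_m − R̄_m) = 163.6900  ⇒  Cov = 163.6900 / 6 = 27.2817
Σ(R_m − R̄_m)² = 150.1171  ⇒  Var(R_m) = 150.1171 / 6 = 25.0195
β = Cov / Var(R_m) = 27.2817 / 25.0195 = 1.0904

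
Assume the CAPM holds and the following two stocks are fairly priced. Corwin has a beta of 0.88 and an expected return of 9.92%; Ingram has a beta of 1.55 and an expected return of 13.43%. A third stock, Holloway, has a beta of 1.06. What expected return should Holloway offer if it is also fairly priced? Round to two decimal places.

10.86%

MRP (SML slope) = (13.43% − 9.92%) / (1.55 − 0.88) = 3.51% / 0.67 = 5.2388%
R_f (intercept) = 9.92% − 0.88 × 5.2388% = 5.3099%
E(R_Holloway) = R_f + β × MRP = 5.3099% + 1.06 × 5.2388% = 10.86%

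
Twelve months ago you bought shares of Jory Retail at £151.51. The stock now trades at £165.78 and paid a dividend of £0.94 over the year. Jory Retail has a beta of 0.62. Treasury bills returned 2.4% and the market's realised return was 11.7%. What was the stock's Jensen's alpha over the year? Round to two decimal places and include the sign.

Realised HPR = (P1 + D1 − P0) / P0 = (165.78 + 0.94 − 151.51) / 151.51 = 15.21 / 151.51 = 10.0389%
MRP = 11.7% − 2.4% = 9.30%
CAPM required = R_f + β·MRP = 2.4% + 0.62 × 9.3% = 8.1660%
α = realised − required = 10.0389% − 8.1660% = +1.87%

+1.87%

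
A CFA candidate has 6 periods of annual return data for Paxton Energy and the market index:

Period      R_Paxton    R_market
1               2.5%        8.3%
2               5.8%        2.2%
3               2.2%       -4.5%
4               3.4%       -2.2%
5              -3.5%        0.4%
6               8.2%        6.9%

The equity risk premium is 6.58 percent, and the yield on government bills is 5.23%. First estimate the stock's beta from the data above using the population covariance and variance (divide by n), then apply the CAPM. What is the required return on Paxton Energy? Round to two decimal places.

7.16%

Mean R_i = (2.5 + 5.8 + 2.2 + 3.4 − 3.5 + 8.2) / 6 = 3.1000%
Mean R_m = (8.3 + 2.2 − 4.5 − 2.2 + 0.4 + 6.9) / 6 = 1.8500%
Σ(R_i − R̄_i)(R_m − R̄_m) = 36.9000  ⇒  Cov = 36.9000 / 6 = 6.1500
Σ(R_m − R̄_m)² = 126.0550  ⇒  Var(R_m) = 126.0550 / 6 = 21.0092
β = Cov / Var(R_m) = 6.1500 / 21.0092 = 0.2927
E(R) = R_f + β × MRP = 5.23% + 0.2927 × 6.58% = 7.16%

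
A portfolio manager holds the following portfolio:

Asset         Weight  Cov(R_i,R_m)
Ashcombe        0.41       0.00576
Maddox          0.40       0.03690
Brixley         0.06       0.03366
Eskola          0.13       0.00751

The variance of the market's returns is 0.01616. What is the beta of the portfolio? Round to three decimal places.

β_Ashcombe = 0.00576 / 0.01616 = 0.3564
β_Maddox = 0.03690 / 0.01616 = 2.2834
β_Brixley = 0.03366 / 0.01616 = 2.0829
β_Eskola = 0.00751 / 0.01616 = 0.4647
β_P = Σ w_i β_i = 0.41×0.3564 + 0.40×2.2834 + 0.06×2.0829 + 0.13×0.4647 = 1.2449

1.245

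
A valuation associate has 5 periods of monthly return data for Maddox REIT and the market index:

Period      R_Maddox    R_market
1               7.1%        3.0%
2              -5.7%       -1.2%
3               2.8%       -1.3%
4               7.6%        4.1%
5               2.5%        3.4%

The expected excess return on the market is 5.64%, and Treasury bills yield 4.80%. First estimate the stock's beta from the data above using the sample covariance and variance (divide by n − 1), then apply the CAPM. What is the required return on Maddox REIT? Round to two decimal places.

13.21%

Mean R_i = (7.1 − 5.7 + 2.8 + 7.6 + 2.5) / 5 = 2.8600%
Mean R_m = (3.0 − 1.2 − 1.3 + 4.1 + 3.4) / 5 = 1.6000%
Σ(R_i − R̄_i)(R_m − R̄_m) = 41.2800  ⇒  Cov = 41.2800 / 4 = 10.3200
Σ(R_m − R̄_m)² = 27.7000  ⇒  Var(R_m) = 27.7000 / 4 = 6.9250
β = Cov / Var(R_m) = 10.3200 / 6.9250 = 1.4903
E(R) = R_f + β × MRP = 4.80% + 1.4903 × 5.64% = 13.21%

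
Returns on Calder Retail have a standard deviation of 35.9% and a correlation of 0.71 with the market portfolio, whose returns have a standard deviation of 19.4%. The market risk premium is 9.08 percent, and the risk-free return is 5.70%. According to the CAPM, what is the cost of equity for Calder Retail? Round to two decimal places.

17.63%

β = ρ × σ_i / σ_m = 0.71 × 35.9% / 19.4% = 1.3139
E(R) = 5.70% + 1.3139 × 9.08% = 17.63%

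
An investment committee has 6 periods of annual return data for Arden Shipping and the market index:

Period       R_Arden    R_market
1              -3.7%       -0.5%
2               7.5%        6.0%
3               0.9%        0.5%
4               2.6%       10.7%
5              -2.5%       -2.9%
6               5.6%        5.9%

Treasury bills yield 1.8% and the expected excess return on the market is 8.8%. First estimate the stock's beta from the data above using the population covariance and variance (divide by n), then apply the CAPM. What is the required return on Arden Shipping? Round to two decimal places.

7.32%

Mean R_i = (-3.7 + 7.5 + 0.9 + 2.6 − 2.5 + 5.6) / 6 = 1.7333%
Mean R_m = (-0.5 + 6.0 + 0.5 + 10.7 − 2.9 + 5.9) / 6 = 3.2833%
Σ(R_i − R̄_i)(R_m − R̄_m) = 81.2633  ⇒  Cov = 81.2633 / 6 = 13.5439
Σ(R_m − R̄_m)² = 129.5283  ⇒  Var(R_m) = 129.5283 / 6 = 21.5881
β = Cov / Var(R_m) = 13.5439 / 21.5881 = 0.6274
E(R) = R_f + β × MRP = 1.8% + 0.6274 × 8.8% = 7.32%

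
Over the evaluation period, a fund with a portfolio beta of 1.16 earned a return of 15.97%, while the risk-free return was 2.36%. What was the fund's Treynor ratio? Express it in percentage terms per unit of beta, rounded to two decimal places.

Treynor = (R_P − R_f) / β_P = (15.97% − 2.36%) / 1.1600 = 13.61% / 1.1600 = 11.73%

11.73%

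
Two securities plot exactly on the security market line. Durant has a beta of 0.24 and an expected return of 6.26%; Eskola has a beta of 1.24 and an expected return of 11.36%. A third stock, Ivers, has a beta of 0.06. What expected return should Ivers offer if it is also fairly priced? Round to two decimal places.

5.34%

MRP (SML slope) = (11.36% − 6.26%) / (1.24 − 0.24) = 5.10% / 1.00 = 5.1000%
R_f (intercept) = 6.26% − 0.24 × 5.1000% = 5.0360%
E(R_Ivers) = R_f + β × MRP = 5.0360% + 0.06 × 5.1000% = 5.34%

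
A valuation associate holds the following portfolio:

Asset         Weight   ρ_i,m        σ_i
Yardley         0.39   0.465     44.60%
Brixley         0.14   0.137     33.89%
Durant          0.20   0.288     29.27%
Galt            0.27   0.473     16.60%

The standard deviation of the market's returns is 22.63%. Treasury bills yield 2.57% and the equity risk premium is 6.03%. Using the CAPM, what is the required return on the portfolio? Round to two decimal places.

5.91%

β_Yardley = 0.465 × 44.60% / 22.63% = 0.9164
β_Brixley = 0.137 × 33.89% / 22.63% = 0.2052
β_Durant = 0.288 × 29.27% / 22.63% = 0.3725
β_Galt = 0.473 × 16.60% / 22.63% = 0.3470
β_P = Σ w_i β_i = 0.39×0.9164 + 0.14×0.2052 + 0.20×0.3725 + 0.27×0.3470 = 0.5543
E(R_P) = R_f + β_P × MRP = 2.57% + 0.5543 × 6.03% = 5.91%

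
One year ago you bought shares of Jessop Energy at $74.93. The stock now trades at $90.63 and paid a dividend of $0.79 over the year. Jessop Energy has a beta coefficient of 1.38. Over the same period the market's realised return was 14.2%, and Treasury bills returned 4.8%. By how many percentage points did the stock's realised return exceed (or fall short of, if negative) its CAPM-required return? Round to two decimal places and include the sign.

+4.24%

Realised HPR = (P1 + D1 − P0) / P0 = (90.63 + 0.79 − 74.93) / 74.93 = 16.49 / 74.93 = 22.0072%
MRP = 14.2% − 4.8% = 9.40%
CAPM required = R_f + β·MRP = 4.8% + 1.38 × 9.4% = 17.7720%
α = realised − required = 22.0072% − 17.7720% = +4.24%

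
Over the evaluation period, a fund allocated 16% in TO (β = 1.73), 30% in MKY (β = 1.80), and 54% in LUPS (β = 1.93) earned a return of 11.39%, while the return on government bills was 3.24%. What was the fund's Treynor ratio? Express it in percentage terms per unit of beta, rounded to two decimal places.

β_P = 0.16×1.73 + 0.30×1.80 + 0.54×1.93 = 1.8590
Treynor = (R_P − R_f) / β_P = (11.39% − 3.24%) / 1.8590 = 8.15% / 1.8590 = 4.38%

4.38%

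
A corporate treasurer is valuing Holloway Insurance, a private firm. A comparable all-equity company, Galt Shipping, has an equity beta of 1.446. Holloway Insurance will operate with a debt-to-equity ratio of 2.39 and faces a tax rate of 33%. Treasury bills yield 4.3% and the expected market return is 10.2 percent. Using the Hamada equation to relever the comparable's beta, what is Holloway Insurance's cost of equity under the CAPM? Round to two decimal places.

β_L = β_U × [1 + (1 − t)(D/E)] = 1.446 × [1 + (1 − 0.33) × 2.39]
    = 1.446 × [1 + 0.67 × 2.39] = 1.446 × 2.6013 = 3.7615
MRP = 10.2% − 4.3% = 5.90%
E(R) = R_f + β_L × MRP = 4.3% + 3.7615 × 5.9% = 26.49%

26.49%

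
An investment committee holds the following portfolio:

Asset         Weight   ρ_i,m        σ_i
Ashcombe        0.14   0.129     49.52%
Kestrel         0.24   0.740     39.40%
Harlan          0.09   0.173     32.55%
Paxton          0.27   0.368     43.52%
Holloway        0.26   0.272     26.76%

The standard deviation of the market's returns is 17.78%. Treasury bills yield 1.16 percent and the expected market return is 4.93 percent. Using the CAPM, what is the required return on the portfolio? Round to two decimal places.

4.26%

β_Ashcombe = 0.129 × 49.52% / 17.78% = 0.3593
β_Kestrel = 0.740 × 39.40% / 17.78% = 1.6398
β_Harlan = 0.173 × 32.55% / 17.78% = 0.3167
β_Paxton = 0.368 × 43.52% / 17.78% = 0.9008
β_Holloway = 0.272 × 26.76% / 17.78% = 0.4094
β_P = Σ w_i β_i = 0.14×0.3593 + 0.24×1.6398 + 0.09×0.3167 + 0.27×0.9008 + 0.26×0.4094 = 0.8220
MRP = 4.93% − 1.16% = 3.77%
E(R_P) = R_f + β_P × MRP = 1.16% + 0.8220 × 3.77% = 4.26%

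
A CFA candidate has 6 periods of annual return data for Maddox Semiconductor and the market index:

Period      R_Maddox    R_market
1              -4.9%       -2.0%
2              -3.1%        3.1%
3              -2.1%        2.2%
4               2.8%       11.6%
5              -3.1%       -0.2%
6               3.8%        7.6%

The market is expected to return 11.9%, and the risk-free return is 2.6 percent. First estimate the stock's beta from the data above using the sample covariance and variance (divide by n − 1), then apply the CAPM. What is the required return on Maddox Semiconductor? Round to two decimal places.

8.57%

Mean R_i = (-4.9 − 3.1 − 2.1 + 2.8 − 3.1 + 3.8) / 6 = -1.1000%
Mean R_m = (-2.0 + 3.1 + 2.2 + 11.6 − 0.2 + 7.6) / 6 = 3.7167%
Σ(R_i − R̄_i)(R_m − R̄_m) = 82.0800  ⇒  Cov = 82.0800 / 5 = 16.4160
Σ(R_m − R̄_m)² = 127.9283  ⇒  Var(R_m) = 127.9283 / 5 = 25.5857
β = Cov / Var(R_m) = 16.4160 / 25.5857 = 0.6416
MRP = 11.9% − 2.6% = 9.30%
E(R) = R_f + β × MRP = 2.6% + 0.6416 × 9.3% = 8.57%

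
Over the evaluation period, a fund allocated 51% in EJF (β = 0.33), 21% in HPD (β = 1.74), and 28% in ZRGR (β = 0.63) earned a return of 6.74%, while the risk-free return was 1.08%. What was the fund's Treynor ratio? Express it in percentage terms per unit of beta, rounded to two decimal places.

β_P = 0.51×0.33 + 0.21×1.74 + 0.28×0.63 = 0.7101
Treynor = (R_P − R_f) / β_P = (6.74% − 1.08%) / 0.7101 = 5.66% / 0.7101 = 7.97%

7.97%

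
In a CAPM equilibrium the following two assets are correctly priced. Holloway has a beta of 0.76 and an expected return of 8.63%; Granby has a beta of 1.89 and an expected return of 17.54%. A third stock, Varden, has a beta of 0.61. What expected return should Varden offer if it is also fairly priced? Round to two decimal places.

MRP (SML slope) = (17.54% − 8.63%) / (1.89 − 0.76) = 8.91% / 1.13 = 7.8850%
R_f (intercept) = 8.63% − 0.76 × 7.8850% = 2.6374%
E(R_Varden) = R_f + β × MRP = 2.6374% + 0.61 × 7.8850% = 7.45%

7.45%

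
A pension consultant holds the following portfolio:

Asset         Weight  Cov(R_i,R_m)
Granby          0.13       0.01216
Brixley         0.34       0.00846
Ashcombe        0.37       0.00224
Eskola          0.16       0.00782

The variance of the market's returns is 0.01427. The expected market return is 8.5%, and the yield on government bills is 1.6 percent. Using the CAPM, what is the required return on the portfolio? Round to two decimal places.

β_Granby = 0.01216 / 0.01427 = 0.8521
β_Brixley = 0.00846 / 0.01427 = 0.5929
β_Ashcombe = 0.00224 / 0.01427 = 0.1570
β_Eskola = 0.00782 / 0.01427 = 0.5480
β_P = Σ w_i β_i = 0.13×0.8521 + 0.34×0.5929 + 0.37×0.1570 + 0.16×0.5480 = 0.4581
MRP = 8.5% − 1.6% = 6.90%
E(R_P) = R_f + β_P × MRP = 1.6% + 0.4581 × 6.9% = 4.76%

4.76%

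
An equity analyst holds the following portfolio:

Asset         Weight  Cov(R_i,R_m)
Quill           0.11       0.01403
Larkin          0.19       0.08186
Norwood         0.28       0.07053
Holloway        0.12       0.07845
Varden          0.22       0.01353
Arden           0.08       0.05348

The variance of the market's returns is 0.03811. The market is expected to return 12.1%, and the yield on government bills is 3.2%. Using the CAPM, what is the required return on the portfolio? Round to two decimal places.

15.70%

β_Quill = 0.01403 / 0.03811 = 0.3681
β_Larkin = 0.08186 / 0.03811 = 2.1480
β_Norwood = 0.07053 / 0.03811 = 1.8507
β_Holloway = 0.07845 / 0.03811 = 2.0585
β_Varden = 0.01353 / 0.03811 = 0.3550
β_Arden = 0.05348 / 0.03811 = 1.4033
β_P = Σ w_i β_i = 0.11×0.3681 + 0.19×2.1480 + 0.28×1.8507 + 0.12×2.0585 + 0.22×0.3550 + 0.08×1.4033 = 1.4042
MRP = 12.1% − 3.2% = 8.90%
E(R_P) = R_f + β_P × MRP = 3.2% + 1.4042 × 8.9% = 15.70%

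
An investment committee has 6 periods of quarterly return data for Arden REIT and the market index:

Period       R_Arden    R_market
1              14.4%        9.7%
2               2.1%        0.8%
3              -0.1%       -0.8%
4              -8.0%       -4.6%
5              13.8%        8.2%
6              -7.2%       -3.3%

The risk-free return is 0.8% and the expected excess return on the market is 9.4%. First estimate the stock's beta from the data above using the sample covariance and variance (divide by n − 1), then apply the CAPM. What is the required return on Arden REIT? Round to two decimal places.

Mean R_i = (14.4 + 2.1 − 0.1 − 8.0 + 13.8 − 7.2) / 6 = 2.5000%
Mean R_m = (9.7 + 0.8 − 0.8 − 4.6 + 8.2 − 3.3) / 6 = 1.6667%
Σ(R_i − R̄_i)(R_m − R̄_m) = 290.1600  ⇒  Cov = 290.1600 / 5 = 58.0320
Σ(R_m − R̄_m)² = 177.9933  ⇒  Var(R_m) = 177.9933 / 5 = 35.5987
β = Cov / Var(R_m) = 58.0320 / 35.5987 = 1.6302
E(R) = R_f + β × MRP = 0.8% + 1.6302 × 9.4% = 16.12%

16.12%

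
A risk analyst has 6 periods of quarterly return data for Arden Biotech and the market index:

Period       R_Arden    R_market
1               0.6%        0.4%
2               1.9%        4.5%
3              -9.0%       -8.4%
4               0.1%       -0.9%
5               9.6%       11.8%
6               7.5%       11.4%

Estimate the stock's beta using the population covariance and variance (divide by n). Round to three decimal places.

0.826

Mean R_i = (0.6 + 1.9 − 9.0 + 0.1 + 9.6 + 7.5) / 6 = 1.7833%
Mean R_m = (0.4 + 4.5 − 8.4 − 0.9 + 11.8 + 11.4) / 6 = 3.1333%
Σ(R_i − R̄_i)(R_m − R̄_m) = 249.5533  ⇒  Cov = 249.5533 / 6 = 41.5922
Σ(R_m − R̄_m)² = 302.0733  ⇒  Var(R_m) = 302.0733 / 6 = 50.3456
β = Cov / Var(R_m) = 41.5922 / 50.3456 = 0.8261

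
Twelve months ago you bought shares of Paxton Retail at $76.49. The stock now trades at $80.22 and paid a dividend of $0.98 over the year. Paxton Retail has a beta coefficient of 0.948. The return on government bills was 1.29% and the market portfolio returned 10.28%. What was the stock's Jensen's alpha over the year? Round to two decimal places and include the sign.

-3.65%

Realised HPR = (P1 + D1 − P0) / P0 = (80.22 + 0.98 − 76.49) / 76.49 = 4.71 / 76.49 = 6.1577%
MRP = 10.28% − 1.29% = 8.99%
CAPM required = R_f + β·MRP = 1.29% + 0.948 × 8.99% = 9.81252%
α = realised − required = 6.1577% − 9.81252% = -3.65%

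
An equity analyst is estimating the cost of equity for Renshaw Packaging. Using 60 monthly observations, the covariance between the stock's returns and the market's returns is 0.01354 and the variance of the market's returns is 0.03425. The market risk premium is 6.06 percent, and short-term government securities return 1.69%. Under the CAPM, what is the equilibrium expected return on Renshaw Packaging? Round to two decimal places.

β = Cov(R_i, R_m) / Var(R_m) = 0.01354 / 0.03425 = 0.3953
E(R) = R_f + β × MRP = 1.69% + 0.3953 × 6.06% = 4.09%

4.09%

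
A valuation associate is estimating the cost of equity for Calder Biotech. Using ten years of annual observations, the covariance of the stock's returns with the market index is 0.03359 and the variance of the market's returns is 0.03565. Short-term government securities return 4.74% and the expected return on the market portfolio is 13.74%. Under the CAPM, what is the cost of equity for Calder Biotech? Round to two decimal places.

β = Cov(R_i, R_m) / Var(R_m) = 0.03359 / 0.03565 = 0.9422
MRP = 13.74% − 4.74% = 9.00%
E(R) = R_f + β × MRP = 4.74% + 0.9422 × 9.00% = 13.22%

13.22%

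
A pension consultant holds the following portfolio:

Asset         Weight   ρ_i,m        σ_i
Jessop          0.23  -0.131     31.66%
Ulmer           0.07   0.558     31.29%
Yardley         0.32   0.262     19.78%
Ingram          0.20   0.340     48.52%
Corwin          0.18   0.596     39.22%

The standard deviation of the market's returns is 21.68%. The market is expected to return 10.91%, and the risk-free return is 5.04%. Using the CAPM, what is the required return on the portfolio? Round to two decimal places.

β_Jessop = -0.131 × 31.66% / 21.68% = -0.1913
β_Ulmer = 0.558 × 31.29% / 21.68% = 0.8053
β_Yardley = 0.262 × 19.78% / 21.68% = 0.2390
β_Ingram = 0.340 × 48.52% / 21.68% = 0.7609
β_Corwin = 0.596 × 39.22% / 21.68% = 1.0782
β_P = Σ w_i β_i = 0.23×-0.1913 + 0.07×0.8053 + 0.32×0.2390 + 0.20×0.7609 + 0.18×1.0782 = 0.4351
MRP = 10.91% − 5.04% = 5.87%
E(R_P) = R_f + β_P × MRP = 5.04% + 0.4351 × 5.87% = 7.59%

7.59%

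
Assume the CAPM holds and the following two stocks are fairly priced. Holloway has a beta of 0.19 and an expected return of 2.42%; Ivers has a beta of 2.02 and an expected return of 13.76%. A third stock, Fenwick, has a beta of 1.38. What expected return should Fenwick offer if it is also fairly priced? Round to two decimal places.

9.79%

MRP (SML slope) = (13.76% − 2.42%) / (2.02 − 0.19) = 11.34% / 1.83 = 6.1967%
R_f (intercept) = 2.42% − 0.19 × 6.1967% = 1.2426%
E(R_Fenwick) = R_f + β × MRP = 1.2426% + 1.38 × 6.1967% = 9.79%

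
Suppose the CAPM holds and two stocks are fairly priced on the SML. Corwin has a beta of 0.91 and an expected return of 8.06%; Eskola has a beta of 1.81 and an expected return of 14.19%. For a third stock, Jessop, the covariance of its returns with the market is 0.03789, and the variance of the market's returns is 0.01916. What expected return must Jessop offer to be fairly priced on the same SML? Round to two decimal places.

MRP = (14.19% − 8.06%) / (1.81 − 0.91) = 6.8111%
R_f = 8.06% − 0.91 × 6.8111% = 1.8619%
β_Jessop = Cov / Var(R_m) = 0.03789 / 0.01916 = 1.9776
E(R_Jessop) = R_f + β × MRP = 1.8619% + 1.9776 × 6.8111% = 15.33%

15.33%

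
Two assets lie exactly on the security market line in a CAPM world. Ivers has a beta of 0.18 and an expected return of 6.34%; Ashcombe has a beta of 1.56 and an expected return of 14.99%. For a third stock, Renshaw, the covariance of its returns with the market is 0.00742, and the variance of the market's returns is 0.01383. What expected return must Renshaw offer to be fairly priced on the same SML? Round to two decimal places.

8.57%

MRP = (14.99% − 6.34%) / (1.56 − 0.18) = 6.2681%
R_f = 6.34% − 0.18 × 6.2681% = 5.2117%
β_Renshaw = Cov / Var(R_m) = 0.00742 / 0.01383 = 0.5365
E(R_Renshaw) = R_f + β × MRP = 5.2117% + 0.5365 × 6.2681% = 8.57%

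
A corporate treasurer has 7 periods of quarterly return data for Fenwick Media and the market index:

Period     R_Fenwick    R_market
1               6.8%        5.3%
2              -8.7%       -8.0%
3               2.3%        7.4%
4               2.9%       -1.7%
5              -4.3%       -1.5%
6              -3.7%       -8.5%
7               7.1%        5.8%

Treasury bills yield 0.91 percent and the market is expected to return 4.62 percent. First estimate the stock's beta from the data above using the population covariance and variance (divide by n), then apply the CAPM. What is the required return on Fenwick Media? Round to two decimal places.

Mean R_i = (6.8 − 8.7 + 2.3 + 2.9 − 4.3 − 3.7 + 7.1) / 7 = 0.3429%
Mean R_m = (5.3 − 8.0 + 7.4 − 1.7 − 1.5 − 8.5 + 5.8) / 7 = -0.1714%
Σ(R_i − R̄_i)(R_m − R̄_m) = 197.2214  ⇒  Cov = 197.2214 / 7 = 28.1745
Σ(R_m − R̄_m)² = 257.6743  ⇒  Var(R_m) = 257.6743 / 7 = 36.8106
β = Cov / Var(R_m) = 28.1745 / 36.8106 = 0.7654
MRP = 4.62% − 0.91% = 3.71%
E(R) = R_f + β × MRP = 0.91% + 0.7654 × 3.71% = 3.75%

3.75%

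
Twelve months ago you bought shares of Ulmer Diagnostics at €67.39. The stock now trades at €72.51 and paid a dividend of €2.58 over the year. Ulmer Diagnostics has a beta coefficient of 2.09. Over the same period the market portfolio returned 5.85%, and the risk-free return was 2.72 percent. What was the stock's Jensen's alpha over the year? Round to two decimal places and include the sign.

+2.16%

Realised HPR = (P1 + D1 − P0) / P0 = (72.51 + 2.58 − 67.39) / 67.39 = 7.70 / 67.39 = 11.4260%
MRP = 5.85% − 2.72% = 3.13%
CAPM required = R_f + β·MRP = 2.72% + 2.09 × 3.13% = 9.2617%
α = realised − required = 11.4260% − 9.2617% = +2.16%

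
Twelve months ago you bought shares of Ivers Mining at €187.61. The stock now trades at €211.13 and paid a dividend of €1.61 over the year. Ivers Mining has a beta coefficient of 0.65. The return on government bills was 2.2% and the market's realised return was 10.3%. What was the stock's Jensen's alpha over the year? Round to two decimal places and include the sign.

Realised HPR = (P1 + D1 − P0) / P0 = (211.13 + 1.61 − 187.61) / 187.61 = 25.13 / 187.61 = 13.3948%
MRP = 10.3% − 2.2% = 8.10%
CAPM required = R_f + β·MRP = 2.2% + 0.65 × 8.1% = 7.4650%
α = realised − required = 13.3948% − 7.4650% = +5.93%

+5.93%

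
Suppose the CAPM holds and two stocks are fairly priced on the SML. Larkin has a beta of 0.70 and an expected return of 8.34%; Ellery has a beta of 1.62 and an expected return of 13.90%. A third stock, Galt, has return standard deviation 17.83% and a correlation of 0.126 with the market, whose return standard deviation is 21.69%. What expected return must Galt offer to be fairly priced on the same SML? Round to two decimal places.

MRP = (13.90% − 8.34%) / (1.62 − 0.70) = 6.0435%
R_f = 8.34% − 0.70 × 6.0435% = 4.1096%
β_Galt = ρ·σ_i/σ_m = 0.126 × 17.83 / 21.69 = 0.1036
E(R_Galt) = R_f + β × MRP = 4.1096% + 0.1036 × 6.0435% = 4.74%

4.74%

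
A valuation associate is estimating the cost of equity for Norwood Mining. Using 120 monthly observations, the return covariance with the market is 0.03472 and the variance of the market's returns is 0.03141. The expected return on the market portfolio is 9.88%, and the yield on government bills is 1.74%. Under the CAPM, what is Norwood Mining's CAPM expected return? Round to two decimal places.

10.74%

β = Cov(R_i, R_m) / Var(R_m) = 0.03472 / 0.03141 = 1.1054
MRP = 9.88% − 1.74% = 8.14%
E(R) = R_f + β × MRP = 1.74% + 1.1054 × 8.14% = 10.74%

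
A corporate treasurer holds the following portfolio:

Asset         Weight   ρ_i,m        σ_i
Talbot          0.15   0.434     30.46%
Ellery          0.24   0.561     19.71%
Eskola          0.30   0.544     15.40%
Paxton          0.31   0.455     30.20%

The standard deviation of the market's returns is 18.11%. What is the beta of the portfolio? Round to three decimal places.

0.630

β_Talbot = 0.434 × 30.46% / 18.11% = 0.7300
β_Ellery = 0.561 × 19.71% / 18.11% = 0.6106
β_Eskola = 0.544 × 15.40% / 18.11% = 0.4626
β_Paxton = 0.455 × 30.20% / 18.11% = 0.7588
β_P = Σ w_i β_i = 0.15×0.7300 + 0.24×0.6106 + 0.30×0.4626 + 0.31×0.7588 = 0.6301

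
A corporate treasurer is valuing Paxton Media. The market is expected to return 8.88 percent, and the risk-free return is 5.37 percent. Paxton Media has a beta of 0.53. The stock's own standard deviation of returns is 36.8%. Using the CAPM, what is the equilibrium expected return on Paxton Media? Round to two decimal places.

7.23%

Market risk premium = E(R_m) − R_f = 8.88% − 5.37% = 3.51%
E(R) = R_f + β × MRP = 5.37% + 0.53 × 3.51% = 7.23%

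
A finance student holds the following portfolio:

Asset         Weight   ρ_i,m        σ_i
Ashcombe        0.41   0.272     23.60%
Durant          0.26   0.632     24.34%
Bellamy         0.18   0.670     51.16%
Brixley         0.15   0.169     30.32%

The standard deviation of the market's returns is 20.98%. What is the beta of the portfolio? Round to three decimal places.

0.647

β_Ashcombe = 0.272 × 23.60% / 20.98% = 0.3060
β_Durant = 0.632 × 24.34% / 20.98% = 0.7332
β_Bellamy = 0.670 × 51.16% / 20.98% = 1.6338
β_Brixley = 0.169 × 30.32% / 20.98% = 0.2442
β_P = Σ w_i β_i = 0.41×0.3060 + 0.26×0.7332 + 0.18×1.6338 + 0.15×0.2442 = 0.6468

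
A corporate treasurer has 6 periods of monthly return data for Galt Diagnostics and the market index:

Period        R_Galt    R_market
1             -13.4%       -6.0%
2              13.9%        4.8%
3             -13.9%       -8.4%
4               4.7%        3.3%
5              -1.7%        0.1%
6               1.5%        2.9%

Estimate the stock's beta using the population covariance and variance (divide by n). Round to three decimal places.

Mean R_i = (-13.4 + 13.9 − 13.9 + 4.7 − 1.7 + 1.5) / 6 = -1.4833%
Mean R_m = (-6.0 + 4.8 − 8.4 + 3.3 + 0.1 + 2.9) / 6 = -0.5500%
Σ(R_i − R̄_i)(R_m − R̄_m) = 278.6750  ⇒  Cov = 278.6750 / 6 = 46.4458
Σ(R_m − R̄_m)² = 147.0950  ⇒  Var(R_m) = 147.0950 / 6 = 24.5158
β = Cov / Var(R_m) = 46.4458 / 24.5158 = 1.8945

1.895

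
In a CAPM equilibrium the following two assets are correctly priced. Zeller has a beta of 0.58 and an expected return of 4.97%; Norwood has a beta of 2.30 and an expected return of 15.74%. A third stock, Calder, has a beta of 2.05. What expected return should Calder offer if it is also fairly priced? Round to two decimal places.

14.17%

MRP (SML slope) = (15.74% − 4.97%) / (2.30 − 0.58) = 10.77% / 1.72 = 6.2616%
R_f (intercept) = 4.97% − 0.58 × 6.2616% = 1.3383%
E(R_Calder) = R_f + β × MRP = 1.3383% + 2.05 × 6.2616% = 14.17%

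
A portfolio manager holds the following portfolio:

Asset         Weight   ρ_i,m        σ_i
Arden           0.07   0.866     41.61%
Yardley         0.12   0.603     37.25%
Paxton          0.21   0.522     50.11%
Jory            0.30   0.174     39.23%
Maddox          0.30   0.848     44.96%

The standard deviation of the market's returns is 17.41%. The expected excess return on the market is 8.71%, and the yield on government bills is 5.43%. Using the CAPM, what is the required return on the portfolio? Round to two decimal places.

β_Arden = 0.866 × 41.61% / 17.41% = 2.0697
β_Yardley = 0.603 × 37.25% / 17.41% = 1.2902
β_Paxton = 0.522 × 50.11% / 17.41% = 1.5024
β_Jory = 0.174 × 39.23% / 17.41% = 0.3921
β_Maddox = 0.848 × 44.96% / 17.41% = 2.1899
β_P = Σ w_i β_i = 0.07×2.0697 + 0.12×1.2902 + 0.21×1.5024 + 0.30×0.3921 + 0.30×2.1899 = 1.3898
E(R_P) = R_f + β_P × MRP = 5.43% + 1.3898 × 8.71% = 17.54%

17.54%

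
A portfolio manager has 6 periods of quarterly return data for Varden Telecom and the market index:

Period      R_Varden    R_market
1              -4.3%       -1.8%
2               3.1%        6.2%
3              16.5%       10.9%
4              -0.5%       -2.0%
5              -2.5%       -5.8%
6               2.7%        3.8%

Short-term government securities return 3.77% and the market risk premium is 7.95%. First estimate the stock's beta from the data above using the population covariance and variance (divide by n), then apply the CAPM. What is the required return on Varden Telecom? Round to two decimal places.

Mean R_i = (-4.3 + 3.1 + 16.5 − 0.5 − 2.5 + 2.7) / 6 = 2.5000%
Mean R_m = (-1.8 + 6.2 + 10.9 − 2.0 − 5.8 + 3.8) / 6 = 1.8833%
Σ(R_i − R̄_i)(R_m − R̄_m) = 204.3200  ⇒  Cov = 204.3200 / 6 = 34.0533
Σ(R_m − R̄_m)² = 191.2883  ⇒  Var(R_m) = 191.2883 / 6 = 31.8814
β = Cov / Var(R_m) = 34.0533 / 31.8814 = 1.0681
E(R) = R_f + β × MRP = 3.77% + 1.0681 × 7.95% = 12.26%

12.26%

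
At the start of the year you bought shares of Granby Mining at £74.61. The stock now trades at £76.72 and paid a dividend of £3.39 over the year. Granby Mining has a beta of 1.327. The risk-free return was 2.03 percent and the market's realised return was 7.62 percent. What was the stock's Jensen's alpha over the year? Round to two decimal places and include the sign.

Realised HPR = (P1 + D1 − P0) / P0 = (76.72 + 3.39 − 74.61) / 74.61 = 5.50 / 74.61 = 7.3717%
MRP = 7.62% − 2.03% = 5.59%
CAPM required = R_f + β·MRP = 2.03% + 1.327 × 5.59% = 9.44793%
α = realised − required = 7.3717% − 9.44793% = -2.08%

-2.08%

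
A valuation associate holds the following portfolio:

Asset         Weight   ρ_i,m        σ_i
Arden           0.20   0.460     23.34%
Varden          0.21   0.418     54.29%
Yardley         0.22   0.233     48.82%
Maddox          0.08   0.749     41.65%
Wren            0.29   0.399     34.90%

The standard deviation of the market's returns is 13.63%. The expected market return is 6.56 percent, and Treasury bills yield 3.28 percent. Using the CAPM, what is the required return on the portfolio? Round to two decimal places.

β_Arden = 0.460 × 23.34% / 13.63% = 0.7877
β_Varden = 0.418 × 54.29% / 13.63% = 1.6649
β_Yardley = 0.233 × 48.82% / 13.63% = 0.8346
β_Maddox = 0.749 × 41.65% / 13.63% = 2.2888
β_Wren = 0.399 × 34.90% / 13.63% = 1.0217
β_P = Σ w_i β_i = 0.20×0.7877 + 0.21×1.6649 + 0.22×0.8346 + 0.08×2.2888 + 0.29×1.0217 = 1.1702
MRP = 6.56% − 3.28% = 3.28%
E(R_P) = R_f + β_P × MRP = 3.28% + 1.1702 × 3.28% = 7.12%

7.12%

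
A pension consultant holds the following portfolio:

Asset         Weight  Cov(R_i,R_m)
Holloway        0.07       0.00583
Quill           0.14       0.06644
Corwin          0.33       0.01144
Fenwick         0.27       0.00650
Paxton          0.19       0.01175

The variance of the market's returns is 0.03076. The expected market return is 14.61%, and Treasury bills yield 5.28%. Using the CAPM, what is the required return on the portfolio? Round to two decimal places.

10.58%

β_Holloway = 0.00583 / 0.03076 = 0.1895
β_Quill = 0.06644 / 0.03076 = 2.1599
β_Corwin = 0.01144 / 0.03076 = 0.3719
β_Fenwick = 0.00650 / 0.03076 = 0.2113
β_Paxton = 0.01175 / 0.03076 = 0.3820
β_P = Σ w_i β_i = 0.07×0.1895 + 0.14×2.1599 + 0.33×0.3719 + 0.27×0.2113 + 0.19×0.3820 = 0.5680
MRP = 14.61% − 5.28% = 9.33%
E(R_P) = R_f + β_P × MRP = 5.28% + 0.5680 × 9.33% = 10.58%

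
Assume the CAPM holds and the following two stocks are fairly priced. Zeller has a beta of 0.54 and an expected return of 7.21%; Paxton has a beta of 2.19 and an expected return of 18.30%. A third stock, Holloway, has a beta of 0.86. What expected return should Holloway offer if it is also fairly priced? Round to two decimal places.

9.36%

MRP (SML slope) = (18.30% − 7.21%) / (2.19 − 0.54) = 11.09% / 1.65 = 6.7212%
R_f (intercept) = 7.21% − 0.54 × 6.7212% = 3.5806%
E(R_Holloway) = R_f + β × MRP = 3.5806% + 0.86 × 6.7212% = 9.36%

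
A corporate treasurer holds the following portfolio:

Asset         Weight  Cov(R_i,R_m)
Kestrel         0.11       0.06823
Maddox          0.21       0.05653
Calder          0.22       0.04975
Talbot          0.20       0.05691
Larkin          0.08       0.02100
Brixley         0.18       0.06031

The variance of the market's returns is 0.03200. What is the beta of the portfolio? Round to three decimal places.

β_Kestrel = 0.06823 / 0.03200 = 2.1322
β_Maddox = 0.05653 / 0.03200 = 1.7666
β_Calder = 0.04975 / 0.03200 = 1.5547
β_Talbot = 0.05691 / 0.03200 = 1.7784
β_Larkin = 0.02100 / 0.03200 = 0.6563
β_Brixley = 0.06031 / 0.03200 = 1.8847
β_P = Σ w_i β_i = 0.11×2.1322 + 0.21×1.7666 + 0.22×1.5547 + 0.20×1.7784 + 0.08×0.6563 + 0.18×1.8847 = 1.6950

1.695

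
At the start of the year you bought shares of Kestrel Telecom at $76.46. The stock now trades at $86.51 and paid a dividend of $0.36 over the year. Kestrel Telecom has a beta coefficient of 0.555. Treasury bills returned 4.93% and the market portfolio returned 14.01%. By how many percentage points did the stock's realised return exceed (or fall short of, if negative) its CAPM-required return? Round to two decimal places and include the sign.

Realised HPR = (P1 + D1 − P0) / P0 = (86.51 + 0.36 − 76.46) / 76.46 = 10.41 / 76.46 = 13.6150%
MRP = 14.01% − 4.93% = 9.08%
CAPM required = R_f + β·MRP = 4.93% + 0.555 × 9.08% = 9.96940%
α = realised − required = 13.6150% − 9.96940% = +3.65%

+3.65%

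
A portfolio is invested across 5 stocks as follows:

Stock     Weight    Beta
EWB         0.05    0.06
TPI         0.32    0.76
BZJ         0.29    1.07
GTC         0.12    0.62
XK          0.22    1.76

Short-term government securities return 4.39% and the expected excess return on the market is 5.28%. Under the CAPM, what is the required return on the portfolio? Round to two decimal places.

9.77%

β_P = Σ w_i β_i = 0.05×0.06 + 0.32×0.76 + 0.29×1.07 + 0.12×0.62 + 0.22×1.76 = 1.0181
E(R_P) = R_f + β_P × MRP = 4.39% + 1.0181 × 5.28% = 9.77%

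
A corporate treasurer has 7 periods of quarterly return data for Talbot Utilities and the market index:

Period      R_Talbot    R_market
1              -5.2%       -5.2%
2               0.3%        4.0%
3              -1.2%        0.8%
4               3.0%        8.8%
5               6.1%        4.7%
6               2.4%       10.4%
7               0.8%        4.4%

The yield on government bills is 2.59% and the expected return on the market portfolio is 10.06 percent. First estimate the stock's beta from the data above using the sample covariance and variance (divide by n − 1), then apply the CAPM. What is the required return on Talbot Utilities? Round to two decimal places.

Mean R_i = (-5.2 + 0.3 − 1.2 + 3.0 + 6.1 + 2.4 + 0.8) / 7 = 0.8857%
Mean R_m = (-5.2 + 4.0 + 0.8 + 8.8 + 4.7 + 10.4 + 4.4) / 7 = 3.9857%
Σ(R_i − R̄_i)(R_m − R̄_m) = 86.1186  ⇒  Cov = 86.1186 / 6 = 14.3531
Σ(R_m − R̄_m)² = 159.5286  ⇒  Var(R_m) = 159.5286 / 6 = 26.5881
β = Cov / Var(R_m) = 14.3531 / 26.5881 = 0.5398
MRP = 10.06% − 2.59% = 7.47%
E(R) = R_f + β × MRP = 2.59% + 0.5398 × 7.47% = 6.62%

6.62%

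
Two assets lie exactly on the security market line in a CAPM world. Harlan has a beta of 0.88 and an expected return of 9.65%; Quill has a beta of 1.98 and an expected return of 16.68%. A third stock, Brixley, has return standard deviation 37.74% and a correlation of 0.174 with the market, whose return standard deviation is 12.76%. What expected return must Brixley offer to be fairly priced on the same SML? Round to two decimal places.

7.31%

MRP = (16.68% − 9.65%) / (1.98 − 0.88) = 6.3909%
R_f = 9.65% − 0.88 × 6.3909% = 4.0260%
β_Brixley = ρ·σ_i/σ_m = 0.174 × 37.74 / 12.76 = 0.5146
E(R_Brixley) = R_f + β × MRP = 4.0260% + 0.5146 × 6.3909% = 7.31%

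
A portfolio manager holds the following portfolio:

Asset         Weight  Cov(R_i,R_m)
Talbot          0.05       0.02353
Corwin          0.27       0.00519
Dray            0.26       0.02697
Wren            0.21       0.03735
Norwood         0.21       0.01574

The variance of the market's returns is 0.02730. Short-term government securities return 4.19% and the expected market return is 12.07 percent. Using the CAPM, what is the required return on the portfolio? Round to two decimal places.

β_Talbot = 0.02353 / 0.02730 = 0.8619
β_Corwin = 0.00519 / 0.02730 = 0.1901
β_Dray = 0.02697 / 0.02730 = 0.9879
β_Wren = 0.03735 / 0.02730 = 1.3681
β_Norwood = 0.01574 / 0.02730 = 0.5766
β_P = Σ w_i β_i = 0.05×0.8619 + 0.27×0.1901 + 0.26×0.9879 + 0.21×1.3681 + 0.21×0.5766 = 0.7597
MRP = 12.07% − 4.19% = 7.88%
E(R_P) = R_f + β_P × MRP = 4.19% + 0.7597 × 7.88% = 10.18%

10.18%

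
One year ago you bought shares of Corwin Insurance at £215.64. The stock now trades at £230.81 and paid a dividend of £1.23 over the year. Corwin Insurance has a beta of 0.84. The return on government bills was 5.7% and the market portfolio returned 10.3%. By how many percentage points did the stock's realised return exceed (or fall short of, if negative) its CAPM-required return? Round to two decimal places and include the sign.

Realised HPR = (P1 + D1 − P0) / P0 = (230.81 + 1.23 − 215.64) / 215.64 = 16.40 / 215.64 = 7.6053%
MRP = 10.3% − 5.7% = 4.60%
CAPM required = R_f + β·MRP = 5.7% + 0.84 × 4.6% = 9.5640%
α = realised − required = 7.6053% − 9.5640% = -1.96%

-1.96%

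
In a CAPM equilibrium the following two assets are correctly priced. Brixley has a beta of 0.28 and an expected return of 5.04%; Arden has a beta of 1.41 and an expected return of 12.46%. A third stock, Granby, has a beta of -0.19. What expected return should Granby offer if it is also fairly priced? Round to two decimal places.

MRP (SML slope) = (12.46% − 5.04%) / (1.41 − 0.28) = 7.42% / 1.13 = 6.5664%
R_f (intercept) = 5.04% − 0.28 × 6.5664% = 3.2014%
E(R_Granby) = R_f + β × MRP = 3.2014% + -0.19 × 6.5664% = 1.95%

1.95%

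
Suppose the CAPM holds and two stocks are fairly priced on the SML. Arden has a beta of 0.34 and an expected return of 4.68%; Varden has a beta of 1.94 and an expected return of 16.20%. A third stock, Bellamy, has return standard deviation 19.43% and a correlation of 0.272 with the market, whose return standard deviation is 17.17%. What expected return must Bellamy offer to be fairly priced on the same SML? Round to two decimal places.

4.45%

MRP = (16.20% − 4.68%) / (1.94 − 0.34) = 7.2000%
R_f = 4.68% − 0.34 × 7.2000% = 2.2320%
β_Bellamy = ρ·σ_i/σ_m = 0.272 × 19.43 / 17.17 = 0.3078
E(R_Bellamy) = R_f + β × MRP = 2.2320% + 0.3078 × 7.2000% = 4.45%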